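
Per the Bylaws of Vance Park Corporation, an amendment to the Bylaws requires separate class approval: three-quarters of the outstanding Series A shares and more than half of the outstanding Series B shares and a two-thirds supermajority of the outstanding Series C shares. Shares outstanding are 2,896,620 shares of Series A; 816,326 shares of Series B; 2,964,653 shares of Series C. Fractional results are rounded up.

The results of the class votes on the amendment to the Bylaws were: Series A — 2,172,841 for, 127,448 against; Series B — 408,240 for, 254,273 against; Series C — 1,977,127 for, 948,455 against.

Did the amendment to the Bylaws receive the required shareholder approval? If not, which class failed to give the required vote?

Series A: 3/4 of 2896620 = 2172465; 2,172,465 required, 2,172,841 in favor — approved.
Series B: a majority of 816326 is 408164; 408,164 required, 408,240 in favor — approved.
Series C: 2/3 of 2964653 = 1976435.33, rounded up to 1976436; 1,976,436 required, 1,977,127 in favor — approved.

Approved — every class gave the required vote.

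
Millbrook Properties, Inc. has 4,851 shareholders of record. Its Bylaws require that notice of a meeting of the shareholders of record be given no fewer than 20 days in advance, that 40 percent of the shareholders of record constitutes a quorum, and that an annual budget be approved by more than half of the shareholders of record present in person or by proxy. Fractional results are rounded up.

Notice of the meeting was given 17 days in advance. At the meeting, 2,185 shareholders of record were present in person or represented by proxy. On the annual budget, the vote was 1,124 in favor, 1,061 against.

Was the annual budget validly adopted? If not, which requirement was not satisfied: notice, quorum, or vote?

Invalid — notice requirement not satisfied.

Notice: 17 days given; 20 required. Not satisfied.
Quorum: 40% of 4,851 = 1,940.40, rounded up to 1,941; 2,185 present. Satisfied.
Vote: requires a majority of those present (2,185); a majority of 2185 is 1093, so 1,093 needed; 1,124 in favor. Satisfied.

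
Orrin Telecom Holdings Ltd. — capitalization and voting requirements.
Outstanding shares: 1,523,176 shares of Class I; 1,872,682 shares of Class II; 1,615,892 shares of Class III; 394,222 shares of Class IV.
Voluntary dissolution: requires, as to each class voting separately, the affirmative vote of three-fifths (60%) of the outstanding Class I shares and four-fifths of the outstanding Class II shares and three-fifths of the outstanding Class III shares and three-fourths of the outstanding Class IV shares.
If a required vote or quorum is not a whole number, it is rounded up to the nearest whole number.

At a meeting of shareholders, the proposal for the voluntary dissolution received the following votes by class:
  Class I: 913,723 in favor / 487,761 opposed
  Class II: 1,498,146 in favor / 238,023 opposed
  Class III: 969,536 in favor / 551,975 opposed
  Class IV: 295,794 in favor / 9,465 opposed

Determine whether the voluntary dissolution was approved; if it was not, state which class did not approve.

Class I: 3/5 of 1523176 = 913905.60, rounded up to 913906; 913,906 required, 913,723 in favor — not approved.
Class II: 4/5 of 1872682 = 1498145.60, rounded up to 1498146; 1,498,146 required, 1,498,146 in favor — approved.
Class III: 3/5 of 1615892 = 969535.20, rounded up to 969536; 969,536 required, 969,536 in favor — approved.
Class IV: 3/4 of 394222 = 295666.50, rounded up to 295667; 295,667 required, 295,794 in favor — approved.

Not approved — the Class I shares did not give the required vote.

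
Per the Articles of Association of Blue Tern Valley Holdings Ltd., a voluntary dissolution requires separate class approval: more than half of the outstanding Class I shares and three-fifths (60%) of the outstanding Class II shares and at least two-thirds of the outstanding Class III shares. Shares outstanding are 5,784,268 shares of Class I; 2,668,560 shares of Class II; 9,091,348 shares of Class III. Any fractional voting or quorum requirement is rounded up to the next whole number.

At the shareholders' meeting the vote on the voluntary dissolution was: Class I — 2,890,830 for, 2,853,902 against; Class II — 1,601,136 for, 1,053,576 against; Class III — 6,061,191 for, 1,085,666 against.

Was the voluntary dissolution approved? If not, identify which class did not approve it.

Class I: a majority of 5784268 is 2892135; 2,892,135 required, 2,890,830 in favor — not approved.
Class II: 3/5 of 2668560 = 1601136; 1,601,136 required, 1,601,136 in favor — approved.
Class III: 2/3 of 9091348 = 6060898.67, rounded up to 6060899; 6,060,899 required, 6,061,191 in favor — approved.

Not approved — the Class I shares did not give the required vote.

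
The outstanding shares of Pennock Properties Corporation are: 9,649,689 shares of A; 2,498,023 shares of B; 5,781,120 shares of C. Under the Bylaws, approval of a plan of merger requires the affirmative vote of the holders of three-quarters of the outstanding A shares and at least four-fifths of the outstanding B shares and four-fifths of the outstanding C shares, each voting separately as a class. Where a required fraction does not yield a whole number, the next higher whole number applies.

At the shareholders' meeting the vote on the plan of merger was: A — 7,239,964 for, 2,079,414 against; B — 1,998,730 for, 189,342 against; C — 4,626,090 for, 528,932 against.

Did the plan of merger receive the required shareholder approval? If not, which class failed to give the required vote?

Approved — every class gave the required vote.

A: 3/4 of 9649689 = 7237266.75, rounded up to 7237267; 7,237,267 required, 7,239,964 in favor — approved.
B: 4/5 of 2498023 = 1998418.40, rounded up to 1998419; 1,998,419 required, 1,998,730 in favor — approved.
C: 4/5 of 5781120 = 4624896; 4,624,896 required, 4,626,090 in favor — approved.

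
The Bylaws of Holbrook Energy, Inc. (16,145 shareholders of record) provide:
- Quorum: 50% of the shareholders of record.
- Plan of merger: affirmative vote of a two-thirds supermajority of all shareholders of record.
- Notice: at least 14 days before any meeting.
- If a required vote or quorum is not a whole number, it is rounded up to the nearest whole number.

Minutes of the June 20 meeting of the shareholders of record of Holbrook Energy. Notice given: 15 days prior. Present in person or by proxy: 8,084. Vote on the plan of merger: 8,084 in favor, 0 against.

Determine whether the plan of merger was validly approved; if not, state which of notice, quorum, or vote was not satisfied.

Invalid — vote requirement not satisfied.

Notice: 15 days given; 14 required. Satisfied.
Quorum: 50% of 16,145 = 8,072.50, rounded up to 8,073; 8,084 present. Satisfied.
Vote: requires two-thirds of all shareholders of record (16,145); 2/3 of 16145 = 10763.33, rounded up to 10764, so 10,764 needed; 8,084 in favor. Not satisfied.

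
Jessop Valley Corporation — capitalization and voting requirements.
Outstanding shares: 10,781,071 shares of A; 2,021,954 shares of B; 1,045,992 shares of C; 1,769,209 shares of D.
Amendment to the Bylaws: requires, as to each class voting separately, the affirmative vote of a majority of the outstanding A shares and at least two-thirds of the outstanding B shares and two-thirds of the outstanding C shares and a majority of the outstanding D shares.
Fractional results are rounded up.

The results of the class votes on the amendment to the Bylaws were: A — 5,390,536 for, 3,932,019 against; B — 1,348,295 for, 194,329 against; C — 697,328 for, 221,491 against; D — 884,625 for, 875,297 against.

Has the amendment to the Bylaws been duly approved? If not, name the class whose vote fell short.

A: a majority of 10781071 is 5390536; 5,390,536 required, 5,390,536 in favor — approved.
B: 2/3 of 2021954 = 1347969.33, rounded up to 1347970; 1,347,970 required, 1,348,295 in favor — approved.
C: 2/3 of 1045992 = 697328; 697,328 required, 697,328 in favor — approved.
D: a majority of 1769209 is 884605; 884,605 required, 884,625 in favor — approved.

Approved — every class gave the required vote.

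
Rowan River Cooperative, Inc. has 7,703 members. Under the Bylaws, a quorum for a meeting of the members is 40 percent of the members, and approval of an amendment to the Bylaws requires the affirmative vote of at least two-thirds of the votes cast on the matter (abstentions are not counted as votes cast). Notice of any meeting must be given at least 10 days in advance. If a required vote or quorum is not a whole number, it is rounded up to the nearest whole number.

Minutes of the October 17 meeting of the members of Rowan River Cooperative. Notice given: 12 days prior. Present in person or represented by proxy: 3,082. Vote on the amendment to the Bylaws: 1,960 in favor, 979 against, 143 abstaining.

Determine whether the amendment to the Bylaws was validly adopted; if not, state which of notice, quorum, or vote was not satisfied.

Valid — all requirements satisfied.

Notice: 12 days given; 10 required. Satisfied.
Quorum: 40% of 7,703 = 3,081.20, rounded up to 3,082; 3,082 present. Satisfied.
Vote: requires two-thirds of the votes cast (3,082 − 143 abstaining = 2,939); 2/3 of 2939 = 1959.33, rounded up to 1960, so 1,960 needed; 1,960 in favor. Satisfied.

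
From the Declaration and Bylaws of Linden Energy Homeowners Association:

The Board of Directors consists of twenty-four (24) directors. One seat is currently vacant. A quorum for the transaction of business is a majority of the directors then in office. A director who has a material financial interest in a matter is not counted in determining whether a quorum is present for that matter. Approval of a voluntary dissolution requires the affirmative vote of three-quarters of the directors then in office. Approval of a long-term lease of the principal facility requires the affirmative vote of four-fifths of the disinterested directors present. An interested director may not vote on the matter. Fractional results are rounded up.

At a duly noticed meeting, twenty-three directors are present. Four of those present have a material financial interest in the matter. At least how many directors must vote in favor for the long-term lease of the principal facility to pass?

16

The long-term lease of the principal facility requires four-fifths of the disinterested directors present (23 − 4 = 19).
4/5 of 19 = 15.20, rounded up to 16.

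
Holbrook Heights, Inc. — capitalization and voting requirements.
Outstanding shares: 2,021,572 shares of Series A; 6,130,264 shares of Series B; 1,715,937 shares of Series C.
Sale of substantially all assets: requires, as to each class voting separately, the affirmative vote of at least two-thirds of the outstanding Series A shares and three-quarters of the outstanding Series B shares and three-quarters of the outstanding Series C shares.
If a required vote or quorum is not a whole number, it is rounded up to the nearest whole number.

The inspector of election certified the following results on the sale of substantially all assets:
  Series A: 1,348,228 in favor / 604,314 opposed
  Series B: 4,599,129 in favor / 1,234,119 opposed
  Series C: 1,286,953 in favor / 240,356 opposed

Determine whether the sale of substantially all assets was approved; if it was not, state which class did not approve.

Approved — every class gave the required vote.

Series A: 2/3 of 2021572 = 1347714.67, rounded up to 1347715; 1,347,715 required, 1,348,228 in favor — approved.
Series B: 3/4 of 6130264 = 4597698; 4,597,698 required, 4,599,129 in favor — approved.
Series C: 3/4 of 1715937 = 1286952.75, rounded up to 1286953; 1,286,953 required, 1,286,953 in favor — approved.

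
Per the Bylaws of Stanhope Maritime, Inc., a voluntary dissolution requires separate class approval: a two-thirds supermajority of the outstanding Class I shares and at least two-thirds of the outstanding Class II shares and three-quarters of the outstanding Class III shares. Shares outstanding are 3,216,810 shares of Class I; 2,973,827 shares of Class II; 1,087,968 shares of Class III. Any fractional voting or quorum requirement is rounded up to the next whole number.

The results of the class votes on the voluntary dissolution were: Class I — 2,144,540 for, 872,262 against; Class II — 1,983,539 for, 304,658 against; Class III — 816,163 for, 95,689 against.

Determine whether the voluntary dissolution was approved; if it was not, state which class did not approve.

Class I: 2/3 of 3216810 = 2144540; 2,144,540 required, 2,144,540 in favor — approved.
Class II: 2/3 of 2973827 = 1982551.33, rounded up to 1982552; 1,982,552 required, 1,983,539 in favor — approved.
Class III: 3/4 of 1087968 = 815976; 815,976 required, 816,163 in favor — approved.

Approved — every class gave the required vote.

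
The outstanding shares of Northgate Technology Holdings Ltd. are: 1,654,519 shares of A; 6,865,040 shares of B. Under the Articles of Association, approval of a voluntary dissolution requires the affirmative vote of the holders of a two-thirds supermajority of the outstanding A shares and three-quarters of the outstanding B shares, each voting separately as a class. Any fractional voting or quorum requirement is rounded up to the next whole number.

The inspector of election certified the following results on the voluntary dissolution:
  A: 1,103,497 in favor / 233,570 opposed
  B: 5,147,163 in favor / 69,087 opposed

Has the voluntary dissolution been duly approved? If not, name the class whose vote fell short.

A: 2/3 of 1654519 = 1103012.67, rounded up to 1103013; 1,103,013 required, 1,103,497 in favor — approved.
B: 3/4 of 6865040 = 5148780; 5,148,780 required, 5,147,163 in favor — not approved.

Not approved — the B shares did not give the required vote.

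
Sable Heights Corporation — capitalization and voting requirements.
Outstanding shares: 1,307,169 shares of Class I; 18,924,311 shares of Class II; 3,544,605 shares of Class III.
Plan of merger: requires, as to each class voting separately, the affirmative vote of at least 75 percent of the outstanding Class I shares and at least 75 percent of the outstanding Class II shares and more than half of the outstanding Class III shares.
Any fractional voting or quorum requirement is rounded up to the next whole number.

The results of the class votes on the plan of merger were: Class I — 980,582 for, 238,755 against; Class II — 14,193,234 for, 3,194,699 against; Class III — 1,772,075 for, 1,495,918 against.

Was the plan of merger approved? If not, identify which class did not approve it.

Class I: 3/4 of 1307169 = 980376.75, rounded up to 980377; 980,377 required, 980,582 in favor — approved.
Class II: 3/4 of 18924311 = 14193233.25, rounded up to 14193234; 14,193,234 required, 14,193,234 in favor — approved.
Class III: a majority of 3544605 is 1772303; 1,772,303 required, 1,772,075 in favor — not approved.

Not approved — the Class III shares did not give the required vote.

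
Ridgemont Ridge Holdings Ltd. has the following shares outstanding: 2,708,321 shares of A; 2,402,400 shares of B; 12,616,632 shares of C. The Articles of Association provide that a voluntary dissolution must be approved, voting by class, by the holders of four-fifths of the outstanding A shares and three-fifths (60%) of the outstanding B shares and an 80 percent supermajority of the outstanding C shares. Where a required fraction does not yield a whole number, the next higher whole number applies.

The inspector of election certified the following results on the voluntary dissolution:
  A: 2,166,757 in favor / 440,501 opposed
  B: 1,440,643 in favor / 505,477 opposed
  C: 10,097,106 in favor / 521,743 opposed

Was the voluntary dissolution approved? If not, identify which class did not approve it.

A: 4/5 of 2708321 = 2166656.80, rounded up to 2166657; 2,166,657 required, 2,166,757 in favor — approved.
B: 3/5 of 2402400 = 1441440; 1,441,440 required, 1,440,643 in favor — not approved.
C: 4/5 of 12616632 = 10093305.60, rounded up to 10093306; 10,093,306 required, 10,097,106 in favor — approved.

Not approved — the B shares did not give the required vote.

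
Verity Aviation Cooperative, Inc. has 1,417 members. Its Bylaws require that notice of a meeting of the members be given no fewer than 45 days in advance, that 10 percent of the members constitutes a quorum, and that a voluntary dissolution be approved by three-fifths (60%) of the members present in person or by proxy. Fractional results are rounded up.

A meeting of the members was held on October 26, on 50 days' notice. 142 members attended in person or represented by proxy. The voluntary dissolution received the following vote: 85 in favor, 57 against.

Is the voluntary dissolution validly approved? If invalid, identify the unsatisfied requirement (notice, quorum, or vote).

Invalid — vote requirement not satisfied.

Notice: 50 days given; 45 required. Satisfied.
Quorum: 10% of 1,417 = 141.70, rounded up to 142; 142 present. Satisfied.
Vote: requires three-fifths of those present (142); 3/5 of 142 = 85.20, rounded up to 86, so 86 needed; 85 in favor. Not satisfied.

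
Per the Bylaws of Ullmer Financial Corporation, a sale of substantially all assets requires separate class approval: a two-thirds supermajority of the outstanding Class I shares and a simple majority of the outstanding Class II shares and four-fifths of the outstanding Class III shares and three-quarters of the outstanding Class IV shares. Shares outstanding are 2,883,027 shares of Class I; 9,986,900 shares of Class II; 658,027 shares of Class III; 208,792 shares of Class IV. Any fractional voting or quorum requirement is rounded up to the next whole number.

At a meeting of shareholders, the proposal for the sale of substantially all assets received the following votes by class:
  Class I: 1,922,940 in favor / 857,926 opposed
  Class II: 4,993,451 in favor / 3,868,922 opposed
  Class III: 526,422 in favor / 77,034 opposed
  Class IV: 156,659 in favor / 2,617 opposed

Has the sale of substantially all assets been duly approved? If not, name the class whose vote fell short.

Class I: 2/3 of 2883027 = 1922018; 1,922,018 required, 1,922,940 in favor — approved.
Class II: a majority of 9986900 is 4993451; 4,993,451 required, 4,993,451 in favor — approved.
Class III: 4/5 of 658027 = 526421.60, rounded up to 526422; 526,422 required, 526,422 in favor — approved.
Class IV: 3/4 of 208792 = 156594; 156,594 required, 156,659 in favor — approved.

Approved — every class gave the required vote.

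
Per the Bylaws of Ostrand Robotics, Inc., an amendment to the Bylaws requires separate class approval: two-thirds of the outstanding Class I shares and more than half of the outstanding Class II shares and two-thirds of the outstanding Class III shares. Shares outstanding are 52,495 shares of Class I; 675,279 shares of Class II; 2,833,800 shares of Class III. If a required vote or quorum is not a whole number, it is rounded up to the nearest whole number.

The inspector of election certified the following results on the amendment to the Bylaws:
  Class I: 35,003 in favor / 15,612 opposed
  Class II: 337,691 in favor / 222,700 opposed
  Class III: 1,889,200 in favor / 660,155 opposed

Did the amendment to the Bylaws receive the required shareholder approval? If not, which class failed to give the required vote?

Class I: 2/3 of 52495 = 34996.67, rounded up to 34997; 34,997 required, 35,003 in favor — approved.
Class II: a majority of 675279 is 337640; 337,640 required, 337,691 in favor — approved.
Class III: 2/3 of 2833800 = 1889200; 1,889,200 required, 1,889,200 in favor — approved.

Approved — every class gave the required vote.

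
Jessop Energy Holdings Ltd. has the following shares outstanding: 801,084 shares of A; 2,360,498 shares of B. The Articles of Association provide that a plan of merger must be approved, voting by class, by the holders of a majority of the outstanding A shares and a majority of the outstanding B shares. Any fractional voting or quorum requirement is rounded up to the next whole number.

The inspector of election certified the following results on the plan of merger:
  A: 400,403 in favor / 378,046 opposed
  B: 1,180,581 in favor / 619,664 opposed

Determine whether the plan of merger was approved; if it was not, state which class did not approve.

Not approved — the A shares did not give the required vote.

A: a majority of 801084 is 400543; 400,543 required, 400,403 in favor — not approved.
B: a majority of 2360498 is 1180250; 1,180,250 required, 1,180,581 in favor — approved.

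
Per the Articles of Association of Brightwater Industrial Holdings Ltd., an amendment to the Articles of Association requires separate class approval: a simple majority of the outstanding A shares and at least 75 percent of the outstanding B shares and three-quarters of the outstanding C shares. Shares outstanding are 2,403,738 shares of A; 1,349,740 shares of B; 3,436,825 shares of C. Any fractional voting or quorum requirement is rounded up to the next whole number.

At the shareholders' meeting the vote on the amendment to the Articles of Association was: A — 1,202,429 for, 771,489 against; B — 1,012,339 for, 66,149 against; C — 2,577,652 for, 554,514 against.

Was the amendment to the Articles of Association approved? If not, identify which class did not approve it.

Approved — every class gave the required vote.

A: a majority of 2403738 is 1201870; 1,201,870 required, 1,202,429 in favor — approved.
B: 3/4 of 1349740 = 1012305; 1,012,305 required, 1,012,339 in favor — approved.
C: 3/4 of 3436825 = 2577618.75, rounded up to 2577619; 2,577,619 required, 2,577,652 in favor — approved.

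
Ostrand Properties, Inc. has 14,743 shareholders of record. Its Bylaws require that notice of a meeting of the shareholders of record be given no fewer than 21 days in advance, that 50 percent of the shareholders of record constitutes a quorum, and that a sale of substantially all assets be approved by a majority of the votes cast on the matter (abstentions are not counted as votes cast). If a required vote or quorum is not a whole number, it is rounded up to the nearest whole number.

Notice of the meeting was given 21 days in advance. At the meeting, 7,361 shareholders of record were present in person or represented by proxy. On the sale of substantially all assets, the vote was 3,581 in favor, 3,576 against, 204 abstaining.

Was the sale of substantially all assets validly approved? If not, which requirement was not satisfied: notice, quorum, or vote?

Invalid — quorum requirement not satisfied.

Notice: 21 days given; 21 required. Satisfied.
Quorum: 50% of 14,743 = 7,371.50, rounded up to 7,372; 7,361 present. Not satisfied.
Vote: requires a majority of the votes cast (7,361 − 204 abstaining = 7,157); a majority of 7157 is 3579, so 3,579 needed; 3,581 in favor. Satisfied.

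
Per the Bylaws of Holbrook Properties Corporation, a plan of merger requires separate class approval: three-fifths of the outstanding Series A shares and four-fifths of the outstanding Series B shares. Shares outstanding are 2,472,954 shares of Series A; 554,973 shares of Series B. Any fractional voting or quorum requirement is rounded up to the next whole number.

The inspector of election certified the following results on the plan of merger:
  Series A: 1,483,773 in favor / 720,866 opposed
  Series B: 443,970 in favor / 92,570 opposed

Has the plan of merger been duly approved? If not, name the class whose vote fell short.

Not approved — the Series B shares did not give the required vote.

Series A: 3/5 of 2472954 = 1483772.40, rounded up to 1483773; 1,483,773 required, 1,483,773 in favor — approved.
Series B: 4/5 of 554973 = 443978.40, rounded up to 443979; 443,979 required, 443,970 in favor — not approved.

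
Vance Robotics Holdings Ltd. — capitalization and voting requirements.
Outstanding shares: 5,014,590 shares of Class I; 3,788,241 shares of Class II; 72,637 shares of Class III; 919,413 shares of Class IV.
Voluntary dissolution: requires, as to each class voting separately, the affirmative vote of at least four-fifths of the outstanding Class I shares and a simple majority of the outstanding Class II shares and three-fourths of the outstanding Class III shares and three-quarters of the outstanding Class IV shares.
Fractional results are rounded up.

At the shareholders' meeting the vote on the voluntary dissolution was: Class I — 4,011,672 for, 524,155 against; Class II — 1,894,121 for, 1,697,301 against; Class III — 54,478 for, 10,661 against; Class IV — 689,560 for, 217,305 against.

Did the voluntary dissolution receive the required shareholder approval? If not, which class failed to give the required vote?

Approved — every class gave the required vote.

Class I: 4/5 of 5014590 = 4011672; 4,011,672 required, 4,011,672 in favor — approved.
Class II: a majority of 3788241 is 1894121; 1,894,121 required, 1,894,121 in favor — approved.
Class III: 3/4 of 72637 = 54477.75, rounded up to 54478; 54,478 required, 54,478 in favor — approved.
Class IV: 3/4 of 919413 = 689559.75, rounded up to 689560; 689,560 required, 689,560 in favor — approved.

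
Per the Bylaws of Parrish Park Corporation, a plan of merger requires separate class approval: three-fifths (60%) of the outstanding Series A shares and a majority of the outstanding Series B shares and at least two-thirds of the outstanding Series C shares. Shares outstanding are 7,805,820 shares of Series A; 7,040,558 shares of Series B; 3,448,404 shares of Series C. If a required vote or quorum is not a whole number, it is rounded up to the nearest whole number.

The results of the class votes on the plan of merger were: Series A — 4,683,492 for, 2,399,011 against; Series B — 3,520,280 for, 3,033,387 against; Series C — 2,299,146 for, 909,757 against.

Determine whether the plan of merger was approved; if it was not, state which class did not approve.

Approved — every class gave the required vote.

Series A: 3/5 of 7805820 = 4683492; 4,683,492 required, 4,683,492 in favor — approved.
Series B: a majority of 7040558 is 3520280; 3,520,280 required, 3,520,280 in favor — approved.
Series C: 2/3 of 3448404 = 2298936; 2,298,936 required, 2,299,146 in favor — approved.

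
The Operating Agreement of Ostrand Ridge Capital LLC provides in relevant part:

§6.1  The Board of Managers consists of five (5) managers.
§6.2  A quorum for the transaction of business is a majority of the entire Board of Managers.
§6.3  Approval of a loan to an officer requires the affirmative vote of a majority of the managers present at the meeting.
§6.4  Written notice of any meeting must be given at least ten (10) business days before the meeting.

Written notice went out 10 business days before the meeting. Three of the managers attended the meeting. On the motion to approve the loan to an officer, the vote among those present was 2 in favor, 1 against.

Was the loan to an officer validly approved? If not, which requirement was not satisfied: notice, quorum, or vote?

Notice: 10 business days given; 10 required (10 ≥ 10). Satisfied.
Quorum: 3 present; quorum is 3. Satisfied.
Vote: the loan to an officer requires a majority of the managers present (3). A majority of 3 is 2, so 2 affirmative votes are needed; 2 voted in favor. Satisfied.

Valid — all requirements satisfied.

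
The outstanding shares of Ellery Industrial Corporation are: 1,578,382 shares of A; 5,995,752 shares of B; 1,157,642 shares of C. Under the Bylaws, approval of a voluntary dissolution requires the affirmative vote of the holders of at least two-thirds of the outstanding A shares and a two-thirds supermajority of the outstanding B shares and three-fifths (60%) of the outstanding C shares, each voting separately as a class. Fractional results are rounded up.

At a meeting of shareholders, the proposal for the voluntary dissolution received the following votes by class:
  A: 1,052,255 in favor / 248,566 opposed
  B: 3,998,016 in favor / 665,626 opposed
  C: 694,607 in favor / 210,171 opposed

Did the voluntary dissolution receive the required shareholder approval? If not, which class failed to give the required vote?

A: 2/3 of 1578382 = 1052254.67, rounded up to 1052255; 1,052,255 required, 1,052,255 in favor — approved.
B: 2/3 of 5995752 = 3997168; 3,997,168 required, 3,998,016 in favor — approved.
C: 3/5 of 1157642 = 694585.20, rounded up to 694586; 694,586 required, 694,607 in favor — approved.

Approved — every class gave the required vote.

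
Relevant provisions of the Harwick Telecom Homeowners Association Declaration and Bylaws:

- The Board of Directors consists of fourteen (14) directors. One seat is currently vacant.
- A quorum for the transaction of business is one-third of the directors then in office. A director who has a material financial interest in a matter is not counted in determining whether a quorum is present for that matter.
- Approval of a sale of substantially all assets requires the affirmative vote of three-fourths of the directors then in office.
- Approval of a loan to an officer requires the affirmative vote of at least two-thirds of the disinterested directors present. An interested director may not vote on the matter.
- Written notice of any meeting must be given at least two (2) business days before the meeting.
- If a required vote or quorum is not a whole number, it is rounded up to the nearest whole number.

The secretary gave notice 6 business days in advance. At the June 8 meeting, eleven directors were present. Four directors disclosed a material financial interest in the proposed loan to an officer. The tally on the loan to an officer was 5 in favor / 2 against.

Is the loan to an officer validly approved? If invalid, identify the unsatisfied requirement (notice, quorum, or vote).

Valid — all requirements satisfied.

Notice: 6 business days given; 2 required (6 ≥ 2). Satisfied.
Quorum: 11 present, but the 4 interested directors do not count, leaving 7. Quorum is 5. Satisfied.
Vote: the loan to an officer requires two-thirds of the disinterested directors present (11 − 4 = 7). 2/3 of 7 = 4.67, rounded up to 5, so 5 affirmative votes are needed; 5 voted in favor. Satisfied.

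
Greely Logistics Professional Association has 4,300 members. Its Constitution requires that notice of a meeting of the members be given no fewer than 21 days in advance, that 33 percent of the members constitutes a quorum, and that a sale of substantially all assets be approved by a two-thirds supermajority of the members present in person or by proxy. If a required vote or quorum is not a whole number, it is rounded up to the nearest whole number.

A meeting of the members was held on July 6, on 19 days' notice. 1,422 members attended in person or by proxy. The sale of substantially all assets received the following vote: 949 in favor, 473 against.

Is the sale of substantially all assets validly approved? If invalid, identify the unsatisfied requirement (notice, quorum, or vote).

Invalid — notice requirement not satisfied.

Notice: 19 days given; 21 required. Not satisfied.
Quorum: 33% of 4,300 = 1,419; 1,422 present. Satisfied.
Vote: requires two-thirds of those present (1,422); 2/3 of 1422 = 948, so 948 needed; 949 in favor. Satisfied.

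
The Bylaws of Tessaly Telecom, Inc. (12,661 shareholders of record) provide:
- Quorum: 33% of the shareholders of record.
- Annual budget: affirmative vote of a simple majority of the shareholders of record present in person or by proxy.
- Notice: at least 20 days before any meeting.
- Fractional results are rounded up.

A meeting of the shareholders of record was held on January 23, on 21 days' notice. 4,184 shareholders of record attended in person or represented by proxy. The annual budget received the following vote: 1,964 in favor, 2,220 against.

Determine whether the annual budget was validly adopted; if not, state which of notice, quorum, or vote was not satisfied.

Notice: 21 days given; 20 required. Satisfied.
Quorum: 33% of 12,661 = 4,178.13, rounded up to 4,179; 4,184 present. Satisfied.
Vote: requires a majority of those present (4,184); a majority of 4184 is 2093, so 2,093 needed; 1,964 in favor. Not satisfied.

Invalid — vote requirement not satisfied.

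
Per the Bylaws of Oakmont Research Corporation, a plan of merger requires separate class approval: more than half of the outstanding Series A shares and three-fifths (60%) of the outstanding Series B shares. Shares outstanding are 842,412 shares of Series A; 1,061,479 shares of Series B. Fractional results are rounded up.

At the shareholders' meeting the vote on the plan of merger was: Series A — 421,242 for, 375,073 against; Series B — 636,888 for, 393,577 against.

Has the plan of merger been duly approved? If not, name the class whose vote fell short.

Approved — every class gave the required vote.

Series A: a majority of 842412 is 421207; 421,207 required, 421,242 in favor — approved.
Series B: 3/5 of 1061479 = 636887.40, rounded up to 636888; 636,888 required, 636,888 in favor — approved.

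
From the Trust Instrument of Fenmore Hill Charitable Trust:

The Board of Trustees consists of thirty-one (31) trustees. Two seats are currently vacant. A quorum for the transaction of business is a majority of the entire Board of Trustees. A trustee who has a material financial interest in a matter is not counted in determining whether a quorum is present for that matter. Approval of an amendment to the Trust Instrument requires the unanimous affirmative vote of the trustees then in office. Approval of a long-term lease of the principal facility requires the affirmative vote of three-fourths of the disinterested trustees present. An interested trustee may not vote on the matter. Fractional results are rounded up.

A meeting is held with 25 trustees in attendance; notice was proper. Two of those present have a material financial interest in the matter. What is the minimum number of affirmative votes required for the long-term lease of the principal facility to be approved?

The long-term lease of the principal facility requires three-fourths of the disinterested trustees present (25 − 2 = 23).
3/4 of 23 = 17.25, rounded up to 18.

18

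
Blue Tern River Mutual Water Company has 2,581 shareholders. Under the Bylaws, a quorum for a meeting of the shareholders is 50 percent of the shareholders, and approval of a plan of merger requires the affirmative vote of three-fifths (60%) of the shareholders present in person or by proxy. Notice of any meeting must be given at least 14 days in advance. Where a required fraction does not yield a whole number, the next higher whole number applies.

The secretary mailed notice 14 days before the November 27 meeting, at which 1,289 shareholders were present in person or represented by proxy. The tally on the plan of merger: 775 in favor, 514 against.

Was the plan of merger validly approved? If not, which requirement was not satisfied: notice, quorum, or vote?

Notice: 14 days given; 14 required. Satisfied.
Quorum: 50% of 2,581 = 1,290.50, rounded up to 1,291; 1,289 present. Not satisfied.
Vote: requires three-fifths of those present (1,289); 3/5 of 1289 = 773.40, rounded up to 774, so 774 needed; 775 in favor. Satisfied.

Invalid — quorum requirement not satisfied.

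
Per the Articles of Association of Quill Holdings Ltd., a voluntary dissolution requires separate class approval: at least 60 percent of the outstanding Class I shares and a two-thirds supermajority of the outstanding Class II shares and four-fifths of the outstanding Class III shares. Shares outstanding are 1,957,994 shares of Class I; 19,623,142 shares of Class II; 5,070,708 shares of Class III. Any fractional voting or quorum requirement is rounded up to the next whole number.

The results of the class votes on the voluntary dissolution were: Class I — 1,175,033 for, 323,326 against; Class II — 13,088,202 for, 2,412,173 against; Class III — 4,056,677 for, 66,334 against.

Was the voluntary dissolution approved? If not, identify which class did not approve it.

Approved — every class gave the required vote.

Class I: 3/5 of 1957994 = 1174796.40, rounded up to 1174797; 1,174,797 required, 1,175,033 in favor — approved.
Class II: 2/3 of 19623142 = 13082094.67, rounded up to 13082095; 13,082,095 required, 13,088,202 in favor — approved.
Class III: 4/5 of 5070708 = 4056566.40, rounded up to 4056567; 4,056,567 required, 4,056,677 in favor — approved.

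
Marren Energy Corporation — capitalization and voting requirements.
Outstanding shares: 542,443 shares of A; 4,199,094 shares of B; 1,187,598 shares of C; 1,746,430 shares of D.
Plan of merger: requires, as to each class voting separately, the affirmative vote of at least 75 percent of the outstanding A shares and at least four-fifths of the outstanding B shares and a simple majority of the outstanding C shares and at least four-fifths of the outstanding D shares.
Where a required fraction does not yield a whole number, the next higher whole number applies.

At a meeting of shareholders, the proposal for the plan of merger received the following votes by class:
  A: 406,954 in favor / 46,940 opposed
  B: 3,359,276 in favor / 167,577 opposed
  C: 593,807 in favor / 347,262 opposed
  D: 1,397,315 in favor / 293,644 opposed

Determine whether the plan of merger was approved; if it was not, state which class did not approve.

A: 3/4 of 542443 = 406832.25, rounded up to 406833; 406,833 required, 406,954 in favor — approved.
B: 4/5 of 4199094 = 3359275.20, rounded up to 3359276; 3,359,276 required, 3,359,276 in favor — approved.
C: a majority of 1187598 is 593800; 593,800 required, 593,807 in favor — approved.
D: 4/5 of 1746430 = 1397144; 1,397,144 required, 1,397,315 in favor — approved.

Approved — every class gave the required vote.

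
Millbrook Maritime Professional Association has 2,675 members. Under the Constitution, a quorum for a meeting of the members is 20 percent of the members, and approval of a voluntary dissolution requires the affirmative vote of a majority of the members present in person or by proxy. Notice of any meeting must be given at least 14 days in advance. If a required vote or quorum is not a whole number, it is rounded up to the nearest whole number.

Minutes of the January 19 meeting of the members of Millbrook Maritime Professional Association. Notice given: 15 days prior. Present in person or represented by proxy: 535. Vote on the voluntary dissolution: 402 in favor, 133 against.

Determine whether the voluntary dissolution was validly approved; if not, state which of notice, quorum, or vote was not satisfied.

Notice: 15 days given; 14 required. Satisfied.
Quorum: 20% of 2,675 = 535; 535 present. Satisfied.
Vote: requires a majority of those present (535); a majority of 535 is 268, so 268 needed; 402 in favor. Satisfied.

Valid — all requirements satisfied.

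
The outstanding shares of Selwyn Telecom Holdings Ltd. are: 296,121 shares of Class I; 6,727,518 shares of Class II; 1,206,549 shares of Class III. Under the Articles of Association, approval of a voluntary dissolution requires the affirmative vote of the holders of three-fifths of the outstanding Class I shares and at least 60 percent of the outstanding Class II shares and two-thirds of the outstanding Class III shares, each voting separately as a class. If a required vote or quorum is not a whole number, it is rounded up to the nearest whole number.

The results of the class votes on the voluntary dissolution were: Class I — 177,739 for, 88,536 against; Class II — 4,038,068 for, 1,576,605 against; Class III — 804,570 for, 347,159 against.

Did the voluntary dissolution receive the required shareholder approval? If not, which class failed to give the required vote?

Class I: 3/5 of 296121 = 177672.60, rounded up to 177673; 177,673 required, 177,739 in favor — approved.
Class II: 3/5 of 6727518 = 4036510.80, rounded up to 4036511; 4,036,511 required, 4,038,068 in favor — approved.
Class III: 2/3 of 1206549 = 804366; 804,366 required, 804,570 in favor — approved.

Approved — every class gave the required vote.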